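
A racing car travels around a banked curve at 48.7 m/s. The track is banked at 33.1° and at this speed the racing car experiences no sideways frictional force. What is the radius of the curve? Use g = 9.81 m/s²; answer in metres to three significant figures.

371 m

Frictionless banking: tanθ = v²/(rg), so r = v²/(g tanθ).
r = (48.7)²/(9.81 × tan 33.1°) = 2372/(9.81 × 0.6519) = 2372/6.395 = 370.9 m.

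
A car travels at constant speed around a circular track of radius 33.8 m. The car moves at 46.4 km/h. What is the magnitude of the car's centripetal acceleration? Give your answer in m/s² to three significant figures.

v = 46.4 km/h = 46.4/3.6 = 12.89 m/s.
a_c = v²/r = (12.89)²/33.8 = 166.1/33.8 = 4.915 m/s².

4.91 m/s²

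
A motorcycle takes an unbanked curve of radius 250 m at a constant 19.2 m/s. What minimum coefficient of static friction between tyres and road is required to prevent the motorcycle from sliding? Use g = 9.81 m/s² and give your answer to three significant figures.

0.150

Friction provides the centripetal force: μ_s m g = m v²/r, so μ_s = v²/(g r) = (19.20)²/(9.81 × 250) = 368.6/2452 = 0.1503.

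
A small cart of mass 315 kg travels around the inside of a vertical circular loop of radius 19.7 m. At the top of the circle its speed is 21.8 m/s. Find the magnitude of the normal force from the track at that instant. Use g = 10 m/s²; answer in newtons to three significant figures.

4450 N

At the top, both N and the weight mg point inward (toward the centre), so N + mg = mv²/r.
N = m(v²/r − g) = 315 × ((21.8)²/19.7 − 10.0) = 315 × (24.12 − 10.0) = 315 × 14.12 = 4449 N.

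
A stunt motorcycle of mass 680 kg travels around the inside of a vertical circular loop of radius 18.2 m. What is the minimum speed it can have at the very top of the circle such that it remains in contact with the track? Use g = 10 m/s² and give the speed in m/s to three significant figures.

At the highest point the centre is directly below, so both the weight and N act inward: N + mg = mv²/r.
At minimum speed N → 0, so mg = mv_min²/r ⇒ v_min = √(g r) = √(10.0 × 18.2) = 13.49 m/s.

13.5 m/s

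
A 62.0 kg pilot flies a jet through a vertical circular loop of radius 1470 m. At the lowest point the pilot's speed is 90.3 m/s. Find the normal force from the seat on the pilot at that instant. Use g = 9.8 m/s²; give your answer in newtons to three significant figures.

At the lowest point, N points up (toward the centre) and the weight mg points down (away from the centre), so the net inward force is N − mg = mv²/r.
N = m(v²/r + g) = 62.0 × ((90.3)²/1470 + 9.8) = 62.0 × (5.547 + 9.8) = 62.0 × 15.35 = 951.5 N.

952 N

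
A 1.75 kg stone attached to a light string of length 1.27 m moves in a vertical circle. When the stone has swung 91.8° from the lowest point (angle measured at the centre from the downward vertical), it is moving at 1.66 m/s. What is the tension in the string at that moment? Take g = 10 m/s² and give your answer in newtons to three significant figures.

Take the radial direction toward the centre of the circle as positive. The component of the weight along the string toward the centre is −mg cos φ (φ measured from the bottom), so Newton's second law along the string gives T − mg cos φ = m v²/r.
cos 91.8° = -0.03141, so T = m(v²/r + g cos φ) = 1.75 × ((1.66)²/1.27 + 10.0 × -0.03141) = 1.75 × (2.170 + (-0.3141)) = 1.75 × 1.856 = 3.247 N.

3.25 N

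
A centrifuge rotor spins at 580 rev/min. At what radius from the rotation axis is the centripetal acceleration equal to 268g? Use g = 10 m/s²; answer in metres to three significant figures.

ω = 580 rev/min × 2π/60 = 60.74 rad/s.
a_c = ω²r = 268g ⇒ r = 268 × 10.0 / (60.74)² = 2680/3689 = 0.7265 m.

0.726 m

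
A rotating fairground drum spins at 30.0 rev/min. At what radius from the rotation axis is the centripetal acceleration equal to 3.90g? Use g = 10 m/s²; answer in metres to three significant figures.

3.95 m

ω = 30.0 rev/min × 2π/60 = 3.142 rad/s.
a_c = ω²r = 3.90g ⇒ r = 3.90 × 10.0 / (3.142)² = 39.00/9.870 = 3.952 m.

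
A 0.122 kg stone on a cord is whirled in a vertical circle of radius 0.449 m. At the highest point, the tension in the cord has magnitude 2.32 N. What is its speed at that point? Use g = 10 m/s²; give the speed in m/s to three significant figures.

3.61 m/s

At the top, T + mg = mv²/r, so v = √(r(T/m + g)) = √(0.449 × (2.32/0.122 + 10.0)) = √(0.449 × 29.02) = √13.03 = 3.609 m/s.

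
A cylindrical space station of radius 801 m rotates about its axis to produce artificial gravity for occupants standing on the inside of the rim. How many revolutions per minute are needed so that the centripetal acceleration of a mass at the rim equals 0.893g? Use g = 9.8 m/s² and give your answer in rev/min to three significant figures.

0.998 rev/min

Require ω²r = 0.893g, so ω = √(0.893 × 9.8/801) = 0.1045 rad/s.
In rev/min: ω × 60/(2π) = 0.1045 × 60/(2π) = 0.9981 rev/min.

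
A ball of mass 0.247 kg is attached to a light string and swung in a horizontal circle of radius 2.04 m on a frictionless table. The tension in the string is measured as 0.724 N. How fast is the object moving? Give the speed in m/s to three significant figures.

T = m v²/r ⇒ v = √(T r / m) = √(0.724 × 2.04 / 0.247) = √5.980 = 2.445 m/s.

2.45 m/s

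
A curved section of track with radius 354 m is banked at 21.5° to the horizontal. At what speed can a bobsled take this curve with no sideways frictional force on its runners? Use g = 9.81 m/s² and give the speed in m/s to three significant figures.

37.0 m/s

On a frictionless banked curve, N sinθ = mv²/r and N cosθ = mg, so tanθ = v²/(rg).
v = √(r g tanθ) = √(354 × 9.81 × tan 21.5°) = √(354 × 9.81 × 0.3939) = √1368 = 36.99 m/s.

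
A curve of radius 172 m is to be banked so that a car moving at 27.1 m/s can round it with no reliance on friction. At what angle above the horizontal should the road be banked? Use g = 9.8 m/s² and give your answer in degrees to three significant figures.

With no friction, the horizontal component of the normal force provides the centripetal force: N sinθ = mv²/r, while N cosθ = mg vertically.
Dividing: tanθ = v²/(r g) = (27.1)²/(172 × 9.8) = 734.4/1686 = 0.4357.
θ = arctan(0.4357) = 23.54°.

23.5°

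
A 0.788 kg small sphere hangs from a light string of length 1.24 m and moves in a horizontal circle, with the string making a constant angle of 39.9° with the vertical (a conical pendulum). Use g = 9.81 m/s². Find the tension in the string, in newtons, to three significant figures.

10.1 N

Vertically the bob has no acceleration, so T cosθ = mg.
T = mg/cosθ = 0.788 × 9.81 / cos 39.9° = 7.730/0.7672 = 10.08 N.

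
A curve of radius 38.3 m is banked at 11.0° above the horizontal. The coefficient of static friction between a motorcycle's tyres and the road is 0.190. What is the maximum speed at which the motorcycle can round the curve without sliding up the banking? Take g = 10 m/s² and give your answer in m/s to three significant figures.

At the maximum speed, friction acts down the slope at its limiting value f = μN. Radially (horizontal, toward centre): N sinθ + μN cosθ = mv²/r. Vertically: N cosθ − μN sinθ = mg.
Dividing: v² = r g (sinθ + μcosθ)/(cosθ − μsinθ).
sinθ + μcosθ = 0.1908 + 0.190×0.9816 = 0.3773; cosθ − μsinθ = 0.9816 − 0.190×0.1908 = 0.9454.
v² = 38.3 × 10.0 × 0.3773/0.9454 = 152.9 m²/s², so v = 12.36 m/s.

12.4 m/s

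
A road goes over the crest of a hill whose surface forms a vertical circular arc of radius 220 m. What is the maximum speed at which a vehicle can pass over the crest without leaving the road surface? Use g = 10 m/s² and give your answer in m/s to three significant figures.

At the crest the centre of the circle is below the vehicle, so the net downward (centripetal) force is mg − N = mv²/r.
The vehicle leaves the road when N → 0, giving v_max = √(g r) = √(10.0 × 220) = 46.90 m/s.

46.9 m/s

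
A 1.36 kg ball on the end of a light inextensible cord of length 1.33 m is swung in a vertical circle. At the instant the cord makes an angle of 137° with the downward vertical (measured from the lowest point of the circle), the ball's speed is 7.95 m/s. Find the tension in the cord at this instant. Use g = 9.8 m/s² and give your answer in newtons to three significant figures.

Take the radial direction toward the centre of the circle as positive. The component of the weight along the string toward the centre is −mg cos φ (φ measured from the bottom), so Newton's second law along the string gives T − mg cos φ = m v²/r.
cos 137° = -0.7314, so T = m(v²/r + g cos φ) = 1.36 × ((7.95)²/1.33 + 9.8 × -0.7314) = 1.36 × (47.52 + (-7.167)) = 1.36 × 40.35 = 54.88 N.

54.9 N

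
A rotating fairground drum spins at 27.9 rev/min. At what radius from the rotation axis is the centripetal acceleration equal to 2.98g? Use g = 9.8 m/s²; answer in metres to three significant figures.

3.42 m

ω = 27.9 rev/min × 2π/60 = 2.922 rad/s.
a_c = ω²r = 2.98g ⇒ r = 2.98 × 9.8 / (2.922)² = 29.20/8.536 = 3.421 m.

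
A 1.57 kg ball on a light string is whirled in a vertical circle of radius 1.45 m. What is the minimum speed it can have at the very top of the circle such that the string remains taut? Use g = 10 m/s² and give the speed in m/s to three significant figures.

At the top, both weight mg and T point toward the centre: T + mg = mv²/r.
At minimum speed T → 0, so mg = mv_min²/r ⇒ v_min = √(g r) = √(10.0 × 1.45) = 3.808 m/s.

3.81 m/s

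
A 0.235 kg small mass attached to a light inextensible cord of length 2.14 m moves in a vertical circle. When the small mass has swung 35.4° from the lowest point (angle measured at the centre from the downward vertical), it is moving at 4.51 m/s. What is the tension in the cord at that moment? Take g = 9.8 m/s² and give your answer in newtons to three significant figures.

4.11 N

Take the radial direction toward the centre of the circle as positive. The component of the weight along the string toward the centre is −mg cos φ (φ measured from the bottom), so Newton's second law along the string gives T − mg cos φ = m v²/r.
cos 35.4° = 0.8151, so T = m(v²/r + g cos φ) = 0.235 × ((4.51)²/2.14 + 9.8 × 0.8151) = 0.235 × (9.505 + (7.988)) = 0.235 × 17.49 = 4.111 N.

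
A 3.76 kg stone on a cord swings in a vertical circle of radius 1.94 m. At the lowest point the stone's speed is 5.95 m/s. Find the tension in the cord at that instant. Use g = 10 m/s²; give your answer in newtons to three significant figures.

106 N

At the lowest point, T points up (toward the centre) and the weight mg points down (away from the centre), so the net inward force is T − mg = mv²/r.
T = m(v²/r + g) = 3.76 × ((5.95)²/1.94 + 10.0) = 3.76 × (18.25 + 10.0) = 3.76 × 28.25 = 106.2 N.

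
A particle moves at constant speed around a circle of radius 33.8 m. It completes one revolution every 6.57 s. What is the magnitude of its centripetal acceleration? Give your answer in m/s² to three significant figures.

v = 2πr/T = 2π × 33.8/6.57 = 32.32 m/s.
a_c = v²/r = (32.32)²/33.8 = 1045/33.8 = 30.91 m/s².

30.9 m/s²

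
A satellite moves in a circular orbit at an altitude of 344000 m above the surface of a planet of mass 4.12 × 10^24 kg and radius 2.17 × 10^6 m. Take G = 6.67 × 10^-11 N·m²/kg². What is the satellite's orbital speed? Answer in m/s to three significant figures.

Orbital radius r = R + h = 2.17 × 10^6 + 344000 = 2.514 × 10^6 m.
Gravity supplies the centripetal force: G M m / r² = m v² / r, so v = √(GM/r).
v = √(6.67 × 10^-11 × 4.12 × 10^24 / 2.514 × 10^6) = √(1.093 × 10^8) = 10460 m/s.

10500 m/s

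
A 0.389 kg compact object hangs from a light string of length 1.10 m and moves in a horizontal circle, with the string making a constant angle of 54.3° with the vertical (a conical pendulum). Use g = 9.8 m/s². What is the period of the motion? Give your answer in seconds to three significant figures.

r = L sinθ = 0.8933 m. From T sinθ = mω²r and T cosθ = mg: tanθ = ω²r/g, so ω² = g tanθ / r = g/(L cosθ).
ω = √(g/(L cosθ)) = √(9.8/(1.10 × 0.5835)) = √15.27 = 3.907 rad/s.
Period = 2π/ω = 1.608 s.

1.61 s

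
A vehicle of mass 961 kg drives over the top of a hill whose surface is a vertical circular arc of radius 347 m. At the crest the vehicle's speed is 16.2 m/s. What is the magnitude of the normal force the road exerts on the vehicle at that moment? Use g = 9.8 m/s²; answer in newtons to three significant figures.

8690 N

At the crest the centripetal acceleration points downward (toward the centre of the arc), so mg − N = mv²/r.
N = m(g − v²/r) = 961 × (9.8 − (16.2)²/347) = 961 × (9.8 − 0.7563) = 961 × 9.044 = 8691 N.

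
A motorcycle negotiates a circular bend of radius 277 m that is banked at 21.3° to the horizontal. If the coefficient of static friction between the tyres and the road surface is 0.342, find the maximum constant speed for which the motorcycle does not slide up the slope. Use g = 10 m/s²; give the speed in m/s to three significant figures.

48.4 m/s

At the maximum speed, friction acts down the slope at its limiting value f = μN. Radially (horizontal, toward centre): N sinθ + μN cosθ = mv²/r. Vertically: N cosθ − μN sinθ = mg.
Dividing: v² = r g (sinθ + μcosθ)/(cosθ − μsinθ).
sinθ + μcosθ = 0.3633 + 0.342×0.9317 = 0.6819; cosθ − μsinθ = 0.9317 − 0.342×0.3633 = 0.8075.
v² = 277 × 10.0 × 0.6819/0.8075 = 2339 m²/s², so v = 48.37 m/s.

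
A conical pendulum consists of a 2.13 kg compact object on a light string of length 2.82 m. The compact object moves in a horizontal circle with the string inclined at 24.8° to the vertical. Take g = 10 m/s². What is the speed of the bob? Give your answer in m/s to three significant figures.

2.34 m/s

The radius of the circle is r = L sinθ = 2.82 × sin 24.8° = 1.183 m.
Horizontally T sinθ = mv²/r and vertically T cosθ = mg, so tanθ = v²/(rg).
v = √(r g tanθ) = √(1.183 × 10.0 × 0.4621) = √5.466 = 2.338 m/s.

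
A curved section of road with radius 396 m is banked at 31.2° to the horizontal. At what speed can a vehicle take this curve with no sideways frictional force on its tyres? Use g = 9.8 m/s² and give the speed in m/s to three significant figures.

48.5 m/s

On a frictionless banked curve, N sinθ = mv²/r and N cosθ = mg, so tanθ = v²/(rg).
v = √(r g tanθ) = √(396 × 9.8 × tan 31.2°) = √(396 × 9.8 × 0.6056) = √2350 = 48.48 m/s.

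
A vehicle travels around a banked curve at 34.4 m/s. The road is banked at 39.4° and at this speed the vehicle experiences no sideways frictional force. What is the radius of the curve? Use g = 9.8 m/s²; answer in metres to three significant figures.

Frictionless banking: tanθ = v²/(rg), so r = v²/(g tanθ).
r = (34.4)²/(9.8 × tan 39.4°) = 1183/(9.8 × 0.8214) = 1183/8.050 = 147.0 m.

147 m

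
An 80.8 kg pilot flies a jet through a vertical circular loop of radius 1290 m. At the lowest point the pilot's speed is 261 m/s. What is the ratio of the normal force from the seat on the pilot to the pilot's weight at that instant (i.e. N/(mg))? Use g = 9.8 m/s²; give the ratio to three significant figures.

At the bottom, N − mg = mv²/r, so N = m(v²/r + g) and N/(mg) = v²/(rg) + 1 = (261)²/(1290 × 9.8) + 1 = 5.388 + 1 = 6.388.

6.39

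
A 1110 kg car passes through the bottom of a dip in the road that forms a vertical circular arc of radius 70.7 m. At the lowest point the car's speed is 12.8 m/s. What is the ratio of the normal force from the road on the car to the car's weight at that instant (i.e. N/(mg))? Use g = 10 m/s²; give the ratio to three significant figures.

At the bottom, N − mg = mv²/r, so N = m(v²/r + g) and N/(mg) = v²/(rg) + 1 = (12.8)²/(70.7 × 10.0) + 1 = 0.2317 + 1 = 1.232.

1.23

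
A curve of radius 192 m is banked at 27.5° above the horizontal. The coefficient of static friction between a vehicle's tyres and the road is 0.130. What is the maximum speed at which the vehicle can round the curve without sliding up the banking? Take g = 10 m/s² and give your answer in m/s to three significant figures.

36.6 m/s

At the maximum speed, friction acts down the slope at its limiting value f = μN. Radially (horizontal, toward centre): N sinθ + μN cosθ = mv²/r. Vertically: N cosθ − μN sinθ = mg.
Dividing: v² = r g (sinθ + μcosθ)/(cosθ − μsinθ).
sinθ + μcosθ = 0.4617 + 0.130×0.8870 = 0.5771; cosθ − μsinθ = 0.8870 − 0.130×0.4617 = 0.8270.
v² = 192 × 10.0 × 0.5771/0.8270 = 1340 m²/s², so v = 36.60 m/s.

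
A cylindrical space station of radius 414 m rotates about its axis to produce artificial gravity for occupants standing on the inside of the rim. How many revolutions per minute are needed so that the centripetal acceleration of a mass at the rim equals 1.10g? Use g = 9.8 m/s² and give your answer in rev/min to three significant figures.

Require ω²r = 1.10g, so ω = √(1.10 × 9.8/414) = 0.1614 rad/s.
In rev/min: ω × 60/(2π) = 0.1614 × 60/(2π) = 1.541 rev/min.

1.54 rev/min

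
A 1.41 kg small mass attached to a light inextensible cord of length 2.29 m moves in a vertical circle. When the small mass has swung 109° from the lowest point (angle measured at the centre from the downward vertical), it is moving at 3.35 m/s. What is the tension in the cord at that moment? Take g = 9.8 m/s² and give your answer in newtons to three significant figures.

2.41 N

Take the radial direction toward the centre of the circle as positive. The component of the weight along the string toward the centre is −mg cos φ (φ measured from the bottom), so Newton's second law along the string gives T − mg cos φ = m v²/r.
cos 109° = -0.3256, so T = m(v²/r + g cos φ) = 1.41 × ((3.35)²/2.29 + 9.8 × -0.3256) = 1.41 × (4.901 + (-3.191)) = 1.41 × 1.710 = 2.411 N.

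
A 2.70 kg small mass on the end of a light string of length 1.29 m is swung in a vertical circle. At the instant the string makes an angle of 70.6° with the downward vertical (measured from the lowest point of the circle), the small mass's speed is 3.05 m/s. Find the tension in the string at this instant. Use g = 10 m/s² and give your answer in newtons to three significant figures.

Take the radial direction toward the centre of the circle as positive. The component of the weight along the string toward the centre is −mg cos φ (φ measured from the bottom), so Newton's second law along the string gives T − mg cos φ = m v²/r.
cos 70.6° = 0.3322, so T = m(v²/r + g cos φ) = 2.70 × ((3.05)²/1.29 + 10.0 × 0.3322) = 2.70 × (7.211 + (3.322)) = 2.70 × 10.53 = 28.44 N.

28.4 N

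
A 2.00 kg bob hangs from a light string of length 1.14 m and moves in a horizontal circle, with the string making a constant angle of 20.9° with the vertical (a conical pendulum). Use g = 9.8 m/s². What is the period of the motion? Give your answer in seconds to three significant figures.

r = L sinθ = 0.4067 m. From T sinθ = mω²r and T cosθ = mg: tanθ = ω²r/g, so ω² = g tanθ / r = g/(L cosθ).
ω = √(g/(L cosθ)) = √(9.8/(1.14 × 0.9342)) = √9.202 = 3.033 rad/s.
Period = 2π/ω = 2.071 s.

2.07 s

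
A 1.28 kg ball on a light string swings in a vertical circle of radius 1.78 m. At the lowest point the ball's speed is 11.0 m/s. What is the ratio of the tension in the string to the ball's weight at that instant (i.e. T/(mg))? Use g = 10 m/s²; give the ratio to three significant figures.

At the bottom, T − mg = mv²/r, so T = m(v²/r + g) and T/(mg) = v²/(rg) + 1 = (11.0)²/(1.78 × 10.0) + 1 = 6.798 + 1 = 7.798.

7.80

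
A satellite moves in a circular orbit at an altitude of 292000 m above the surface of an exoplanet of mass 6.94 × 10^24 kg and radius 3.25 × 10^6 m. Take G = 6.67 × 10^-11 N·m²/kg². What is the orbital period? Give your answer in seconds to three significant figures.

r = R + h = 3.25 × 10^6 + 292000 = 3.542 × 10^6 m. Gravity provides the centripetal force: G M m / r² = m v² / r ⇒ v = √(GM/r) = 11430 m/s.
T = 2πr/v = 2π × 3.542 × 10^6 / 11430 = 1947 s.

1950 s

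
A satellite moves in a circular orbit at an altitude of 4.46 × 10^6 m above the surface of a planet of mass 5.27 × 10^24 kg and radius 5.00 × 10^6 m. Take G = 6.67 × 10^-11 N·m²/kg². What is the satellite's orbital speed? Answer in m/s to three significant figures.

6100 m/s

Orbital radius r = R + h = 5.00 × 10^6 + 4.46 × 10^6 = 9.460 × 10^6 m.
Gravity supplies the centripetal force: G M m / r² = m v² / r, so v = √(GM/r).
v = √(6.67 × 10^-11 × 5.27 × 10^24 / 9.460 × 10^6) = √(3.716 × 10^7) = 6096 m/s.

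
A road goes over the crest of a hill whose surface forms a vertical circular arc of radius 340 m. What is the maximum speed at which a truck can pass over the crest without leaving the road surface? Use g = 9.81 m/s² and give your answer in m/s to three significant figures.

57.8 m/s

At the crest the centre of the circle is below the truck, so the net downward (centripetal) force is mg − N = mv²/r.
The truck leaves the road when N → 0, giving v_max = √(g r) = √(9.81 × 340) = 57.75 m/s.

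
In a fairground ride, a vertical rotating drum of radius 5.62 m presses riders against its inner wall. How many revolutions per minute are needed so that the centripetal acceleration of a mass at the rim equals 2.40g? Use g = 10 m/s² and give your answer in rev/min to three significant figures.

19.7 rev/min

Require ω²r = 2.40g, so ω = √(2.40 × 10.0/5.62) = 2.067 rad/s.
In rev/min: ω × 60/(2π) = 2.067 × 60/(2π) = 19.73 rev/min.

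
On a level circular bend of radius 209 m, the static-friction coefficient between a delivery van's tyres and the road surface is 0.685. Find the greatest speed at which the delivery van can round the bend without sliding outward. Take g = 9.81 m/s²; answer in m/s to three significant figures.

Friction provides the centripetal force on a flat curve. At maximum speed it is at its limiting value: μ_s m g = m v²/r.
Mass cancels: v_max = √(μ_s g r) = √(0.685 × 9.81 × 209) = √1404 = 37.48 m/s.

37.5 m/s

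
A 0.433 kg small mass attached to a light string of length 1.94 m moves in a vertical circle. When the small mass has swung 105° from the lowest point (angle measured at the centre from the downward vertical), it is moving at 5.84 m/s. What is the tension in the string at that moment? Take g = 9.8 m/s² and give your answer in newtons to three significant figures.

6.51 N

Take the radial direction toward the centre of the circle as positive. The component of the weight along the string toward the centre is −mg cos φ (φ measured from the bottom), so Newton's second law along the string gives T − mg cos φ = m v²/r.
cos 105° = -0.2588, so T = m(v²/r + g cos φ) = 0.433 × ((5.84)²/1.94 + 9.8 × -0.2588) = 0.433 × (17.58 + (-2.536)) = 0.433 × 15.04 = 6.514 N.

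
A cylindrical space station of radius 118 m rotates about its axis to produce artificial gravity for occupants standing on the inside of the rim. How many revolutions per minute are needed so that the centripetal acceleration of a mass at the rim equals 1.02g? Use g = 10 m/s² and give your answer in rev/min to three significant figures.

2.81 rev/min

Require ω²r = 1.02g, so ω = √(1.02 × 10.0/118) = 0.2940 rad/s.
In rev/min: ω × 60/(2π) = 0.2940 × 60/(2π) = 2.808 rev/min.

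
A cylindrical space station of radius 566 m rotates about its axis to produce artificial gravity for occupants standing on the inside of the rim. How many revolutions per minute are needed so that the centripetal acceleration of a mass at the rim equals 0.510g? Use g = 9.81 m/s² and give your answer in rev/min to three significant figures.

Require ω²r = 0.510g, so ω = √(0.510 × 9.81/566) = 0.09402 rad/s.
In rev/min: ω × 60/(2π) = 0.09402 × 60/(2π) = 0.8978 rev/min.

0.898 rev/min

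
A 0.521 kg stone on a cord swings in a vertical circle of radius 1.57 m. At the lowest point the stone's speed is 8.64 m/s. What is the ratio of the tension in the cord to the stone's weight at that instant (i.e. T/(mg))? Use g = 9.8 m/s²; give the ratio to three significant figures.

5.85

At the bottom, T − mg = mv²/r, so T = m(v²/r + g) and T/(mg) = v²/(rg) + 1 = (8.64)²/(1.57 × 9.8) + 1 = 4.852 + 1 = 5.852.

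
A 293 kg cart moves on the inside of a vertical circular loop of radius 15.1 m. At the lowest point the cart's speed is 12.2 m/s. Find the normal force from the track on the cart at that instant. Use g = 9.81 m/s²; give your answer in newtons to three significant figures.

At the lowest point, N points up (toward the centre) and the weight mg points down (away from the centre), so the net inward force is N − mg = mv²/r.
N = m(v²/r + g) = 293 × ((12.2)²/15.1 + 9.81) = 293 × (9.857 + 9.81) = 293 × 19.67 = 5762 N.

5760 N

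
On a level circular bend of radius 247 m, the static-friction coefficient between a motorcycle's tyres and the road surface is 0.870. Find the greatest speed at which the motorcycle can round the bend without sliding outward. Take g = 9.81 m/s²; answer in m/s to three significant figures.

45.9 m/s

Friction provides the centripetal force on a flat curve. At maximum speed it is at its limiting value: μ_s m g = m v²/r.
Mass cancels: v_max = √(μ_s g r) = √(0.870 × 9.81 × 247) = √2108 = 45.91 m/s.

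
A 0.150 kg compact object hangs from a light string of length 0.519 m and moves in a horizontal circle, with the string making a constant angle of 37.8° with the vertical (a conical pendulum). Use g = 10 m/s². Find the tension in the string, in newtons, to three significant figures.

1.90 N

Vertically the bob has no acceleration, so T cosθ = mg.
T = mg/cosθ = 0.150 × 10.0 / cos 37.8° = 1.500/0.7902 = 1.898 N.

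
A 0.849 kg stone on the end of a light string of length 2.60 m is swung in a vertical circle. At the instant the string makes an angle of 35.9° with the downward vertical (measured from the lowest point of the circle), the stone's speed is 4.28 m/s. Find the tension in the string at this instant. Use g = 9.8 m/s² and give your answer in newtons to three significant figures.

Take the radial direction toward the centre of the circle as positive. The component of the weight along the string toward the centre is −mg cos φ (φ measured from the bottom), so Newton's second law along the string gives T − mg cos φ = m v²/r.
cos 35.9° = 0.8100, so T = m(v²/r + g cos φ) = 0.849 × ((4.28)²/2.60 + 9.8 × 0.8100) = 0.849 × (7.046 + (7.938)) = 0.849 × 14.98 = 12.72 N.

12.7 N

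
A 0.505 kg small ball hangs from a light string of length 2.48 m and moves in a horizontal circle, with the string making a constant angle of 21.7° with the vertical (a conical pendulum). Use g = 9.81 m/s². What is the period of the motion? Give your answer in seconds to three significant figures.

r = L sinθ = 0.9170 m. From T sinθ = mω²r and T cosθ = mg: tanθ = ω²r/g, so ω² = g tanθ / r = g/(L cosθ).
ω = √(g/(L cosθ)) = √(9.81/(2.48 × 0.9291)) = √4.257 = 2.063 rad/s.
Period = 2π/ω = 3.045 s.

3.05 s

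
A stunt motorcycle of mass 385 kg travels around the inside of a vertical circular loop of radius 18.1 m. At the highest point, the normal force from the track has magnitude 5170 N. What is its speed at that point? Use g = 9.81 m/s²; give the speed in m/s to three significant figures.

20.5 m/s

At the top, N + mg = mv²/r, so v = √(r(N/m + g)) = √(18.1 × (5170/385 + 9.81)) = √(18.1 × 23.24) = √420.6 = 20.51 m/s.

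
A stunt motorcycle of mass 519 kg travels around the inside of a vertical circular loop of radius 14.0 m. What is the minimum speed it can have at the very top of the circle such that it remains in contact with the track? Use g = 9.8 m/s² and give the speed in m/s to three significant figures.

At the top, both weight mg and N point toward the centre: N + mg = mv²/r.
At minimum speed N → 0, so mg = mv_min²/r ⇒ v_min = √(g r) = √(9.8 × 14.0) = 11.71 m/s.

11.7 m/s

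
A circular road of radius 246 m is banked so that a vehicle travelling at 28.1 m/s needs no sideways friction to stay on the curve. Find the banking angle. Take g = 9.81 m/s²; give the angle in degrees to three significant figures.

For a frictionless banked turn: horizontally N sinθ = mv²/r and vertically N cosθ = mg.
Dividing: tanθ = v²/(r g) = (28.1)²/(246 × 9.81) = 789.6/2413 = 0.3272.
θ = arctan(0.3272) = 18.12°.

18.1°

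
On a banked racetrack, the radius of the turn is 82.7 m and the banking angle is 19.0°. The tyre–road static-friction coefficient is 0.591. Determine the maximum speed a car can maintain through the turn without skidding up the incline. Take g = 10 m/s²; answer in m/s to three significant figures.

31.2 m/s

At the maximum speed, friction acts down the slope at its limiting value f = μN. Radially (horizontal, toward centre): N sinθ + μN cosθ = mv²/r. Vertically: N cosθ − μN sinθ = mg.
Dividing: v² = r g (sinθ + μcosθ)/(cosθ − μsinθ).
sinθ + μcosθ = 0.3256 + 0.591×0.9455 = 0.8844; cosθ − μsinθ = 0.9455 − 0.591×0.3256 = 0.7531.
v² = 82.7 × 10.0 × 0.8844/0.7531 = 971.1 m²/s², so v = 31.16 m/s.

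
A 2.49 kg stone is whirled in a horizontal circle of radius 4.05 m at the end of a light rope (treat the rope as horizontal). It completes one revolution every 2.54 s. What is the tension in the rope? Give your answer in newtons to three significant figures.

61.7 N

v = 2πr/T = 2π × 4.05/2.54 = 10.02 m/s.
The tension is the only horizontal force, so it supplies the full centripetal force: T = m v²/r = 2.49 × (10.02)²/4.05 = 2.49 × 100.4/4.05 = 61.71 N.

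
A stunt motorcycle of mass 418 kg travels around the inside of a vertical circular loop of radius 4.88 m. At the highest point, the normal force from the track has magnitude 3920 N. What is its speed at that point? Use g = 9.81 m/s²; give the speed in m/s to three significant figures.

At the top, N + mg = mv²/r, so v = √(r(N/m + g)) = √(4.88 × (3920/418 + 9.81)) = √(4.88 × 19.19) = √93.64 = 9.677 m/s.

9.68 m/s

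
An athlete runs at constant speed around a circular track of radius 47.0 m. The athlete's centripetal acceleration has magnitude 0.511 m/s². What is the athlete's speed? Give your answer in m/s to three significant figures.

a_c = v²/r ⇒ v = √(a_c · r) = √(0.511 × 47.0) = √24.02 = 4.901 m/s.

4.90 m/s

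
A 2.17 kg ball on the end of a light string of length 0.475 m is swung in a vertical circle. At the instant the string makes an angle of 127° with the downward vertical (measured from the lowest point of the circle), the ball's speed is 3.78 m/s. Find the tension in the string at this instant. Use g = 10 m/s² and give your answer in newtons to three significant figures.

Take the radial direction toward the centre of the circle as positive. The component of the weight along the string toward the centre is −mg cos φ (φ measured from the bottom), so Newton's second law along the string gives T − mg cos φ = m v²/r.
cos 127° = -0.6018, so T = m(v²/r + g cos φ) = 2.17 × ((3.78)²/0.475 + 10.0 × -0.6018) = 2.17 × (30.08 + (-6.018)) = 2.17 × 24.06 = 52.22 N.

52.2 N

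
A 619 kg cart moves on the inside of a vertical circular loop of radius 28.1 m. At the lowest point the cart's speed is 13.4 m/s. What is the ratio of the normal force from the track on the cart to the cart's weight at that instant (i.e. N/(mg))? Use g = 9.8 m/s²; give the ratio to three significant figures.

1.65

At the bottom, N − mg = mv²/r, so N = m(v²/r + g) and N/(mg) = v²/(rg) + 1 = (13.4)²/(28.1 × 9.8) + 1 = 0.6520 + 1 = 1.652.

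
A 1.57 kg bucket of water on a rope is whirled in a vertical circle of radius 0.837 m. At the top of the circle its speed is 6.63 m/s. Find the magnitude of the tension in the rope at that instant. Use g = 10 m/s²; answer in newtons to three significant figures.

66.8 N

At the top, both T and the weight mg point inward (toward the centre), so T + mg = mv²/r.
T = m(v²/r − g) = 1.57 × ((6.63)²/0.837 − 10.0) = 1.57 × (52.52 − 10.0) = 1.57 × 42.52 = 66.75 N.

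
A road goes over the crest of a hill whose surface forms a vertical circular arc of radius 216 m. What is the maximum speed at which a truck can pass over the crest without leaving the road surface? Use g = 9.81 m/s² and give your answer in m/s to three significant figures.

46.0 m/s

At the crest the centre of the circle is below the truck, so the net downward (centripetal) force is mg − N = mv²/r.
The truck leaves the road when N → 0, giving v_max = √(g r) = √(9.81 × 216) = 46.03 m/s.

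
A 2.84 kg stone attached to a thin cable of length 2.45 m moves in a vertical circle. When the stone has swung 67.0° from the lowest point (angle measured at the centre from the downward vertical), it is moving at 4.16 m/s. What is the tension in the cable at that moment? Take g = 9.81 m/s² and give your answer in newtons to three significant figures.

Take the radial direction toward the centre of the circle as positive. The component of the weight along the string toward the centre is −mg cos φ (φ measured from the bottom), so Newton's second law along the string gives T − mg cos φ = m v²/r.
cos 67.0° = 0.3907, so T = m(v²/r + g cos φ) = 2.84 × ((4.16)²/2.45 + 9.81 × 0.3907) = 2.84 × (7.064 + (3.833)) = 2.84 × 10.90 = 30.95 N.

30.9 N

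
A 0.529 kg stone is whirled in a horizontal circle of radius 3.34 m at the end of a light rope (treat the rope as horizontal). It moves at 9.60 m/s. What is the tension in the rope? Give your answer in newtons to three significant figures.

14.6 N

The tension is the only horizontal force, so it supplies the full centripetal force: T = m v²/r = 0.529 × (9.600)²/3.34 = 0.529 × 92.16/3.34 = 14.60 N.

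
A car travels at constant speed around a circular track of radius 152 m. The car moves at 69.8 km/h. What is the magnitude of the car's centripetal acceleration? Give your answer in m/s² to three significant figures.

v = 69.8 km/h = 69.8/3.6 = 19.39 m/s.
a_c = v²/r = (19.39)²/152 = 375.9/152 = 2.473 m/s².

2.47 m/s²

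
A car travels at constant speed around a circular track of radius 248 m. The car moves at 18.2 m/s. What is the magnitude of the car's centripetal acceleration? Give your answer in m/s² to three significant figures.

1.34 m/s²

a_c = v²/r = (18.20)²/248 = 331.2/248 = 1.336 m/s².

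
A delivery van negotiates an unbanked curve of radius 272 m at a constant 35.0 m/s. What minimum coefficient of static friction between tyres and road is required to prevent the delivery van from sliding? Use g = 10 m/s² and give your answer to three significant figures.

Friction provides the centripetal force: μ_s m g = m v²/r, so μ_s = v²/(g r) = (35.00)²/(10.0 × 272) = 1225/2720 = 0.4504.

0.450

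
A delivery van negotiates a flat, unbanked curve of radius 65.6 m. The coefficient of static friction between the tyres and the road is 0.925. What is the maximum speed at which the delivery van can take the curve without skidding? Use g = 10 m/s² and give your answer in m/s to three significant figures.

24.6 m/s

On a flat curve, static friction is the only horizontal force, so it must supply the full centripetal force: μ_s m g = m v²/r.
Mass cancels: v_max = √(μ_s g r) = √(0.925 × 10.0 × 65.6) = √606.8 = 24.63 m/s.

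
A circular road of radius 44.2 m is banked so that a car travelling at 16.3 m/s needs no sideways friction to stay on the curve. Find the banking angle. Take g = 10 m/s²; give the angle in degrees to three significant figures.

For a frictionless banked turn: horizontally N sinθ = mv²/r and vertically N cosθ = mg.
Dividing: tanθ = v²/(r g) = (16.3)²/(44.2 × 10.0) = 265.7/442.0 = 0.6011.
θ = arctan(0.6011) = 31.01°.

31.0°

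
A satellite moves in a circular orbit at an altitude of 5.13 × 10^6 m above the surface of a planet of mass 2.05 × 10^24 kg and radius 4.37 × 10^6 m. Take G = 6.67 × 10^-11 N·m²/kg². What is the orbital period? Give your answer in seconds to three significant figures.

15700 s

r = R + h = 4.37 × 10^6 + 5.13 × 10^6 = 9.500 × 10^6 m. Gravity provides the centripetal force: G M m / r² = m v² / r ⇒ v = √(GM/r) = 3794 m/s.
T = 2πr/v = 2π × 9.500 × 10^6 / 3794 = 15730 s.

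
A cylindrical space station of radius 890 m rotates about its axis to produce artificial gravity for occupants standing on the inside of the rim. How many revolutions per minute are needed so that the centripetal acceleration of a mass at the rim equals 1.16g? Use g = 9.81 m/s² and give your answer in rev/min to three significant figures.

1.08 rev/min

Require ω²r = 1.16g, so ω = √(1.16 × 9.81/890) = 0.1131 rad/s.
In rev/min: ω × 60/(2π) = 0.1131 × 60/(2π) = 1.080 rev/min.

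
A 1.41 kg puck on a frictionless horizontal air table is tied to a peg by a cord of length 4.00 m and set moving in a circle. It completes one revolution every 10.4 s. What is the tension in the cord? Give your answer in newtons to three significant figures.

v = 2πr/T = 2π × 4.00/10.4 = 2.417 m/s.
The tension is the only horizontal force, so it supplies the full centripetal force: T = m v²/r = 1.41 × (2.417)²/4.00 = 1.41 × 5.840/4.00 = 2.059 N.

2.06 N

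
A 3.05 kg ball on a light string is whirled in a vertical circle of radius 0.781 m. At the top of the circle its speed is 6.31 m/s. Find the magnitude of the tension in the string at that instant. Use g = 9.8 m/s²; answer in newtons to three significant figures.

At the top, both T and the weight mg point inward (toward the centre), so T + mg = mv²/r.
T = m(v²/r − g) = 3.05 × ((6.31)²/0.781 − 9.8) = 3.05 × (50.98 − 9.8) = 3.05 × 41.18 = 125.6 N.

126 N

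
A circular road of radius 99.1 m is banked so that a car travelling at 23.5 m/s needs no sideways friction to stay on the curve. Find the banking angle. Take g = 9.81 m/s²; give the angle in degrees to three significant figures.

For a frictionless banked turn: horizontally N sinθ = mv²/r and vertically N cosθ = mg.
Dividing: tanθ = v²/(r g) = (23.5)²/(99.1 × 9.81) = 552.2/972.2 = 0.5681.
θ = arctan(0.5681) = 29.60°.

29.6°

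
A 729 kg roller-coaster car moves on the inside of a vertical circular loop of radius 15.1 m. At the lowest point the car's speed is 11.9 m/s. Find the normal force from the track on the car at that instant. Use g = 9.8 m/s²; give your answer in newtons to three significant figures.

14000 N

At the lowest point, N points up (toward the centre) and the weight mg points down (away from the centre), so the net inward force is N − mg = mv²/r.
N = m(v²/r + g) = 729 × ((11.9)²/15.1 + 9.8) = 729 × (9.378 + 9.8) = 729 × 19.18 = 13980 N.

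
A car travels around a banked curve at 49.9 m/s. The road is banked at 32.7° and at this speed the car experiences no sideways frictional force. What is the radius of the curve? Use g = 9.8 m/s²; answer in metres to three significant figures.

Frictionless banking: tanθ = v²/(rg), so r = v²/(g tanθ).
r = (49.9)²/(9.8 × tan 32.7°) = 2490/(9.8 × 0.6420) = 2490/6.291 = 395.8 m.

396 m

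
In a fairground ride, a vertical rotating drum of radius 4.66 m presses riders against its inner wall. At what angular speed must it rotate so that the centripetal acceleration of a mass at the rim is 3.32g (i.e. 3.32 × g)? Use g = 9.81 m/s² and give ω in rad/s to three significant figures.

2.64 rad/s

Centripetal acceleration a_c = ω²r. Setting ω²r = 3.32g:
ω = √(3.32g / r) = √(3.32 × 9.81 / 4.66) = √6.989 = 2.644 rad/s.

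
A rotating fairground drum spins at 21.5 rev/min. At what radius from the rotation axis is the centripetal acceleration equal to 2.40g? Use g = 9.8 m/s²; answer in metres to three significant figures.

ω = 21.5 rev/min × 2π/60 = 2.251 rad/s.
a_c = ω²r = 2.40g ⇒ r = 2.40 × 9.8 / (2.251)² = 23.52/5.069 = 4.640 m.

4.64 m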